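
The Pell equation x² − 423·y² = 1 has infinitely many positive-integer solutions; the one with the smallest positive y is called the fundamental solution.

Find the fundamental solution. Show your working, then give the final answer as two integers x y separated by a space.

4607 224

√423 → a₀=20, period (1,1,3,4,3,1,1,40); ℓ=8 even so k=7
a_0=20:  p_0=20·1+0=20,  q_0=20·0+1=1
…
a_3=3:  p_3=3·41+21=144,  q_3=3·2+1=7
…
a_6=1:  p_6=1·1995+617=2612,  q_6=1·97+30=127
a_7=1:  p_7=1·2612+1995=4607,  q_7=1·127+97=224
→ (4607, 224).  Check: 4607²=21224449, 423·224²=21224448, difference 1.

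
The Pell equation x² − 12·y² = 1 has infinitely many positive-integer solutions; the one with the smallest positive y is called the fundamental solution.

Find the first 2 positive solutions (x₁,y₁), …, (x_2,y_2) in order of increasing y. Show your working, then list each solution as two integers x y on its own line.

7 2
97 28

√12 → a₀=3, period (2,6); ℓ=2 even so k=1
step 0: (3, 1)  from 3·(1,0) + (0,1)
step 1: (7, 2)  from 2·(3,1) + (1,0)
→ (7, 2).  Check: 7²=49, 12·2²=48, difference 1.
(7+2√12)^2 = 97 + 28√12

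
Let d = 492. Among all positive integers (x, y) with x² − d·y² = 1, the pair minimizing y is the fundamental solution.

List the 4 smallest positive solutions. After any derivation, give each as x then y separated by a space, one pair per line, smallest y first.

29767 1342
1772148577 79894628
105503093353351 4756446782010
6281021157926249857 283170302640288712

√492 = [22; 5,1,1,10,1,1,5,44, …], period ℓ=8 (even) → k=7
step 0: (22, 1)  from 22·(1,0) + (0,1)
…
step 2: (133, 6)  from 1·(111,5) + (22,1)
step 3: (244, 11)  from 1·(133,6) + (111,5)
…
step 5: (2817, 127)  from 1·(2573,116) + (244,11)
step 6: (5390, 243)  from 1·(2817,127) + (2573,116)
step 7: (29767, 1342)  from 5·(5390,243) + (2817,127)
fundamental: x₁=29767, y₁=1342  (since 886074289 − 492·1800964 = 1)
n=2: (29767,1342)∘(29767,1342) = (29767·29767+492·1342·1342, 29767·1342+1342·29767) = (1772148577,79894628)
n=3: (1772148577,79894628)∘(29767,1342) = (29767·1772148577+492·1342·79894628, 29767·79894628+1342·1772148577) = (105503093353351,4756446782010)
n=4: (105503093353351,4756446782010)∘(29767,1342) = (29767·105503093353351+492·1342·4756446782010, 29767·4756446782010+1342·105503093353351) = (6281021157926249857,283170302640288712)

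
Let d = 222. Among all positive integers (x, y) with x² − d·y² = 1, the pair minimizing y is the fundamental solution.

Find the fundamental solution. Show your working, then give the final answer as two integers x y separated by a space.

149 10

√222 = [14; 1,8,1,28, …], period ℓ=4 (even) → k=3
a_0=14:  p_0=14·1+0=14,  q_0=14·0+1=1
…
a_2=8:  p_2=8·15+14=134,  q_2=8·1+1=9
a_3=1:  p_3=1·134+15=149,  q_3=1·9+1=10
→ (149, 10).  Check: 149²=22201, 222·10²=22200, difference 1.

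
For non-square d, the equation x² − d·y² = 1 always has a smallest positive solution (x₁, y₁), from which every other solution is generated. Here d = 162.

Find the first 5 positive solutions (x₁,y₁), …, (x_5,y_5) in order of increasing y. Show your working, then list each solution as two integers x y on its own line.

√162 → a₀=12, period (1,2,1,2,12,2,1,2,1,24); ℓ=10 even so k=9
k=0  a_k=12  p_k/q_k = 12/1
k=1  a_k=1  p_k/q_k = 13/1
k=2  a_k=2  p_k/q_k = 38/3
k=3  a_k=1  p_k/q_k = 51/4
k=4  a_k=2  p_k/q_k = 140/11
…
k=8  a_k=2  p_k/q_k = 14268/1121
k=9  a_k=1  p_k/q_k = 19601/1540
(x₁, y₁) = (19601, 1540);  19601² − 162·1540² = 1 ✓
n=2: (19601,1540)∘(19601,1540) = (19601·19601+162·1540·1540, 19601·1540+1540·19601) = (768398401,60371080)
n=3: (768398401,60371080)∘(19601,1540) = (19601·768398401+162·1540·60371080, 19601·60371080+1540·768398401) = (30122754096401,2366667076620)
n=4: (30122754096401,2366667076620)∘(19601,1540) = (19601·30122754096401+162·1540·2366667076620, 19601·2366667076620+1540·30122754096401) = (1180872205318713601,92778082677286160)
n=5: (1180872205318713601,92778082677286160)∘(19601,1540) = (19601·1180872205318713601+162·1540·92778082677286160, 19601·92778082677286160+1540·1180872205318713601) = (46292552162781456490001,3637086394748304967700)

19601 1540
768398401 60371080
30122754096401 2366667076620
1180872205318713601 92778082677286160
46292552162781456490001 3637086394748304967700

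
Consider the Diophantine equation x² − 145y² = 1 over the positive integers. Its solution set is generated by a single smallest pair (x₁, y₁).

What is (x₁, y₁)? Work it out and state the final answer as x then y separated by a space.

[12; 24] for √145; ℓ=1 ⇒ convergent index 1
step 0: (12, 1)  from 12·(1,0) + (0,1)
step 1: (289, 24)  from 24·(12,1) + (1,0)
fundamental: x₁=289, y₁=24  (since 83521 − 145·576 = 1)

289 24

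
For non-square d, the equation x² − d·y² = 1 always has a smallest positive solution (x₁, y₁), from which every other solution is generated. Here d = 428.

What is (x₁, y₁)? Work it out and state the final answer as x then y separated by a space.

1850887 89466

d=428: √d = [20; 1,2,4,1,5,10,5,1,4,2,1,40] (ℓ=12, even), read p_11/q_11
a_0=20:  p_0=20·1+0=20,  q_0=20·0+1=1
a_1=1:  p_1=1·20+1=21,  q_1=1·1+0=1
a_2=2:  p_2=2·21+20=62,  q_2=2·1+1=3
a_3=4:  p_3=4·62+21=269,  q_3=4·3+1=13
…
a_6=10:  p_6=10·1924+331=19571,  q_6=10·93+16=946
…
a_8=1:  p_8=1·99779+19571=119350,  q_8=1·4823+946=5769
…
a_10=2:  p_10=2·577179+119350=1273708,  q_10=2·27899+5769=61567
a_11=1:  p_11=1·1273708+577179=1850887,  q_11=1·61567+27899=89466
fundamental: x₁=1850887, y₁=89466  (since 3425782686769 − 428·8004165156 = 1)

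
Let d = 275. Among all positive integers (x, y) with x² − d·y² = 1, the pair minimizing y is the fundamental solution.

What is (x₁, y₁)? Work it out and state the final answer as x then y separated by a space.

199 12

√275 → a₀=16, period (1,1,2,1,1,32); ℓ=6 even so k=5
k=0  a_k=16  p_k/q_k = 16/1
…
k=2  a_k=1  p_k/q_k = 33/2
k=3  a_k=2  p_k/q_k = 83/5
k=4  a_k=1  p_k/q_k = 116/7
k=5  a_k=1  p_k/q_k = 199/12
→ (199, 12).  Check: 199²=39601, 275·12²=39600, difference 1.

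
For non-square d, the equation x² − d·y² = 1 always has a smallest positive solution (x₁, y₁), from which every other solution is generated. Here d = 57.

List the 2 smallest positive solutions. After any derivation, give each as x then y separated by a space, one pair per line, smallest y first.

d=57: √d = [7; 1,1,4,1,1,14] (ℓ=6, even), read p_5/q_5
a_0=7:  p_0=7·1+0=7,  q_0=7·0+1=1
a_1=1:  p_1=1·7+1=8,  q_1=1·1+0=1
a_2=1:  p_2=1·8+7=15,  q_2=1·1+1=2
a_3=4:  p_3=4·15+8=68,  q_3=4·2+1=9
a_4=1:  p_4=1·68+15=83,  q_4=1·9+2=11
a_5=1:  p_5=1·83+68=151,  q_5=1·11+9=20
fundamental: x₁=151, y₁=20  (since 22801 − 57·400 = 1)
(151+20√57)^2 = 45601 + 6040√57

151 20
45601 6040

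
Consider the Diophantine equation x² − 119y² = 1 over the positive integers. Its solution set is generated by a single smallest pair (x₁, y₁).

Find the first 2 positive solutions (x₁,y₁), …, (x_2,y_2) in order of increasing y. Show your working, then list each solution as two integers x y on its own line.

d=119: √d = [10; 1,9,1,20] (ℓ=4, even), read p_3/q_3
i=0: a=10 ⇒ p=10, q=1
i=1: a=1 ⇒ p=11, q=1
i=2: a=9 ⇒ p=109, q=10
i=3: a=1 ⇒ p=120, q=11
→ (120, 11).  Check: 120²=14400, 119·11²=14399, difference 1.
(x_2, y_2) = (120·120 + 119·11·11, 120·11 + 11·120) = (28799, 2640)

120 11
28799 2640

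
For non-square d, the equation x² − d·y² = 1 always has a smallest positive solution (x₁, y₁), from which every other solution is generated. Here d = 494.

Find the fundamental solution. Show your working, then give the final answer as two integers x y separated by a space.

d=494: √d = [22; 4,2,2,1,2,1,2,2,4,44] (ℓ=10, even), read p_9/q_9
a_0=22:  p_0=22·1+0=22,  q_0=22·0+1=1
a_1=4:  p_1=4·22+1=89,  q_1=4·1+0=4
…
a_3=2:  p_3=2·200+89=489,  q_3=2·9+4=22
…
a_7=2:  p_7=2·2556+1867=6979,  q_7=2·115+84=314
a_8=2:  p_8=2·6979+2556=16514,  q_8=2·314+115=743
a_9=4:  p_9=4·16514+6979=73035,  q_9=4·743+314=3286
→ (73035, 3286).  Check: 73035²=5334111225, 494·3286²=5334111224, difference 1.

73035 3286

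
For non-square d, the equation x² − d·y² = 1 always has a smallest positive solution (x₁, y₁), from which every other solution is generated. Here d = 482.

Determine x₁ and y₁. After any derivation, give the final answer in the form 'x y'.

483 22

√482 → a₀=21, period (1,20,1,42); ℓ=4 even so k=3
i=0: a=21 ⇒ p=21, q=1
i=1: a=1 ⇒ p=22, q=1
i=2: a=20 ⇒ p=461, q=21
i=3: a=1 ⇒ p=483, q=22
(x₁, y₁) = (483, 22);  483² − 482·22² = 1 ✓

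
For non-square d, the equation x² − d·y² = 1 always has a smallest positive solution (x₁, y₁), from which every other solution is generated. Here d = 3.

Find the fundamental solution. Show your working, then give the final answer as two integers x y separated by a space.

[1; 1,2] for √3; ℓ=2 ⇒ convergent index 1
a_0=1:  p_0=1·1+0=1,  q_0=1·0+1=1
a_1=1:  p_1=1·1+1=2,  q_1=1·1+0=1
(x₁, y₁) = (2, 1);  2² − 3·1² = 1 ✓

2 1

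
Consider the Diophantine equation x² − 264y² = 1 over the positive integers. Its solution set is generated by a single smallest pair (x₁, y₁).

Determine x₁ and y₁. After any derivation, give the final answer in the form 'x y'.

65 4

√264 = [16; 4,32, …], period ℓ=2 (even) → k=1
step 0: (16, 1)  from 16·(1,0) + (0,1)
step 1: (65, 4)  from 4·(16,1) + (1,0)
fundamental: x₁=65, y₁=4  (since 4225 − 264·16 = 1)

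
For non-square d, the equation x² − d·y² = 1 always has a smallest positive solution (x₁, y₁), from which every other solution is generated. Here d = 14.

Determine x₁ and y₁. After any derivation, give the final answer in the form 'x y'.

15 4

[3; 1,2,1,6] for √14; ℓ=4 ⇒ convergent index 3
k=0  a_k=3  p_k/q_k = 3/1
k=1  a_k=1  p_k/q_k = 4/1
k=2  a_k=2  p_k/q_k = 11/3
k=3  a_k=1  p_k/q_k = 15/4
(x₁, y₁) = (15, 4);  15² − 14·4² = 1 ✓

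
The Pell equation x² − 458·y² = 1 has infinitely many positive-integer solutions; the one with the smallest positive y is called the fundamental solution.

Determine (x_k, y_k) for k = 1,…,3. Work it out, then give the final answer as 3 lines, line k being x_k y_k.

d=458: √d = [21; 2,2,42] (ℓ=3, odd), read p_5/q_5
step 0: (21, 1)  from 21·(1,0) + (0,1)
step 1: (43, 2)  from 2·(21,1) + (1,0)
step 2: (107, 5)  from 2·(43,2) + (21,1)
step 3: (4537, 212)  from 42·(107,5) + (43,2)
step 4: (9181, 429)  from 2·(4537,212) + (107,5)
step 5: (22899, 1070)  from 2·(9181,429) + (4537,212)
→ (22899, 1070).  Check: 22899²=524364201, 458·1070²=524364200, difference 1.
(22899+1070√458)^2 = 1048728401 + 49003860√458
(22899+1070√458)^3 = 48029663286099 + 2244278779210√458

22899 1070
1048728401 49003860
48029663286099 2244278779210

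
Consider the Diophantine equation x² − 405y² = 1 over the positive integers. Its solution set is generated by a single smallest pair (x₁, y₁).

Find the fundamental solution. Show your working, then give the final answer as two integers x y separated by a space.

[20; 8,40] for √405; ℓ=2 ⇒ convergent index 1
a_0=20:  p_0=20·1+0=20,  q_0=20·0+1=1
a_1=8:  p_1=8·20+1=161,  q_1=8·1+0=8
→ (161, 8).  Check: 161²=25921, 405·8²=25920, difference 1.

161 8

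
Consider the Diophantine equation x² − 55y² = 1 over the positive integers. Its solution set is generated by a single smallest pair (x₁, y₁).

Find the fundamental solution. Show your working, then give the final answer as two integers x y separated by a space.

√55 = [7; 2,2,2,14, …], period ℓ=4 (even) → k=3
step 0: (7, 1)  from 7·(1,0) + (0,1)
…
step 2: (37, 5)  from 2·(15,2) + (7,1)
step 3: (89, 12)  from 2·(37,5) + (15,2)
(x₁, y₁) = (89, 12);  89² − 55·12² = 1 ✓

89 12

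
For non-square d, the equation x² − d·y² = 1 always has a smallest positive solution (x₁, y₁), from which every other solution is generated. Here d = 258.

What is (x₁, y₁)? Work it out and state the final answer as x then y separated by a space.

257 16

√258 → a₀=16, period (16,32); ℓ=2 even so k=1
a_0=16:  p_0=16·1+0=16,  q_0=16·0+1=1
a_1=16:  p_1=16·16+1=257,  q_1=16·1+0=16
fundamental: x₁=257, y₁=16  (since 66049 − 258·256 = 1)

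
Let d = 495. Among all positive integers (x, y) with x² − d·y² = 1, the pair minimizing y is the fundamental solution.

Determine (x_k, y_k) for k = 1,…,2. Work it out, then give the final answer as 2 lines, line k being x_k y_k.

89 4
15841 712

[22; 4,44] for √495; ℓ=2 ⇒ convergent index 1
i=0: a=22 ⇒ p=22, q=1
i=1: a=4 ⇒ p=89, q=4
(x₁, y₁) = (89, 4);  89² − 495·4² = 1 ✓
(x_2, y_2) = (89·89 + 495·4·4, 89·4 + 4·89) = (15841, 712)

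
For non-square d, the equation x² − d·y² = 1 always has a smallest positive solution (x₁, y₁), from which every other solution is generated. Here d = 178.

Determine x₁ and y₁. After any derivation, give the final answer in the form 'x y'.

√178 = [13; 2,1,12,1,2,26, …], period ℓ=6 (even) → k=5
k=0  a_k=13  p_k/q_k = 13/1
k=1  a_k=2  p_k/q_k = 27/2
…
k=4  a_k=1  p_k/q_k = 547/41
k=5  a_k=2  p_k/q_k = 1601/120
(x₁, y₁) = (1601, 120);  1601² − 178·120² = 1 ✓

1601 120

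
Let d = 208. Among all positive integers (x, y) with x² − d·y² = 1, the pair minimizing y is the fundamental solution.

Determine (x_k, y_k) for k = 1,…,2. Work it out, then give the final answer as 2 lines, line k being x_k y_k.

[14; 2,2,1,2,2,28] for √208; ℓ=6 ⇒ convergent index 5
k=0  a_k=14  p_k/q_k = 14/1
…
k=3  a_k=1  p_k/q_k = 101/7
k=4  a_k=2  p_k/q_k = 274/19
k=5  a_k=2  p_k/q_k = 649/45
→ (649, 45).  Check: 649²=421201, 208·45²=421200, difference 1.
(x_2, y_2) = (649·649 + 208·45·45, 649·45 + 45·649) = (842401, 58410)

649 45
842401 58410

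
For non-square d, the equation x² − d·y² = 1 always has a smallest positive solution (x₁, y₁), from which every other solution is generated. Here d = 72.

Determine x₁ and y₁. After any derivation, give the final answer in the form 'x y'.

17 2

[8; 2,16] for √72; ℓ=2 ⇒ convergent index 1
step 0: (8, 1)  from 8·(1,0) + (0,1)
step 1: (17, 2)  from 2·(8,1) + (1,0)
fundamental: x₁=17, y₁=2  (since 289 − 72·4 = 1)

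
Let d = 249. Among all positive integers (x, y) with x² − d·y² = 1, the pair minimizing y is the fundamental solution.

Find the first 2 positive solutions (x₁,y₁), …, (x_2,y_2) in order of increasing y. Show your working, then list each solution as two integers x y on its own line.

8553815 542076
146335502108449 9273635639880

[15; 1,3,1,1,5,…,3,1,30] for √249; ℓ=16 ⇒ convergent index 15
k=0  a_k=15  p_k/q_k = 15/1
…
k=3  a_k=1  p_k/q_k = 79/5
…
k=14  a_k=3  p_k/q_k = 6669699/422675
k=15  a_k=1  p_k/q_k = 8553815/542076
(x₁, y₁) = (8553815, 542076);  8553815² − 249·542076² = 1 ✓
n=2: (8553815,542076)∘(8553815,542076) = (8553815·8553815+249·542076·542076, 8553815·542076+542076·8553815) = (146335502108449,9273635639880)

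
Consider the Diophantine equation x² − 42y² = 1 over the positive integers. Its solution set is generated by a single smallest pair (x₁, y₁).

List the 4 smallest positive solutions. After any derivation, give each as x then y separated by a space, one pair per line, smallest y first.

13 2
337 52
8749 1350
227137 35048

√42 → a₀=6, period (2,12); ℓ=2 even so k=1
a_0=6:  p_0=6·1+0=6,  q_0=6·0+1=1
a_1=2:  p_1=2·6+1=13,  q_1=2·1+0=2
fundamental: x₁=13, y₁=2  (since 169 − 42·4 = 1)
k=2:  x_2 = 13·13+42·2·2 = 337,  y_2 = 13·2+2·13 = 52
k=3:  x_3 = 13·337+42·2·52 = 8749,  y_3 = 13·52+2·337 = 1350
k=4:  x_4 = 13·8749+42·2·1350 = 227137,  y_4 = 13·1350+2·8749 = 35048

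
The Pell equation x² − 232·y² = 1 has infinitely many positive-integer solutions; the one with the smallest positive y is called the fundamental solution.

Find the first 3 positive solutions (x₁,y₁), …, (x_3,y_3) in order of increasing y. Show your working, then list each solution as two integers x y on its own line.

19603 1287
768555217 50458122
30131975818099 1978261129845

√232 → a₀=15, period (4,3,7,3,4,30); ℓ=6 even so k=5
step 0: (15, 1)  from 15·(1,0) + (0,1)
…
step 3: (1447, 95)  from 7·(198,13) + (61,4)
step 4: (4539, 298)  from 3·(1447,95) + (198,13)
step 5: (19603, 1287)  from 4·(4539,298) + (1447,95)
(x₁, y₁) = (19603, 1287);  19603² − 232·1287² = 1 ✓
(19603+1287√232)^2 = 768555217 + 50458122√232
(19603+1287√232)^3 = 30131975818099 + 1978261129845√232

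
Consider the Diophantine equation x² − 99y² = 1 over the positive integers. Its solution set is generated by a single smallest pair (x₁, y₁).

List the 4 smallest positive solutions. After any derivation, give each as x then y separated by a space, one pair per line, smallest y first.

√99 = [9; 1,18, …], period ℓ=2 (even) → k=1
i=0: a=9 ⇒ p=9, q=1
i=1: a=1 ⇒ p=10, q=1
→ (10, 1).  Check: 10²=100, 99·1²=99, difference 1.
(10+1√99)^2 = 199 + 20√99
(10+1√99)^3 = 3970 + 399√99
(10+1√99)^4 = 79201 + 7960√99

10 1
199 20
3970 399
79201 7960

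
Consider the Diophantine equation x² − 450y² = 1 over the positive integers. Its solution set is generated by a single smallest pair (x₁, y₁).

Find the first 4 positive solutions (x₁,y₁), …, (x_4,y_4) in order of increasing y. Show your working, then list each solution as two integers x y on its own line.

19601 924
768398401 36222648
30122754096401 1420000245972
1180872205318713601 55666849606371696

[21; 4,1,2,4,2,1,4,42] for √450; ℓ=8 ⇒ convergent index 7
i=0: a=21 ⇒ p=21, q=1
i=1: a=4 ⇒ p=85, q=4
…
i=3: a=2 ⇒ p=297, q=14
i=4: a=4 ⇒ p=1294, q=61
i=5: a=2 ⇒ p=2885, q=136
i=6: a=1 ⇒ p=4179, q=197
i=7: a=4 ⇒ p=19601, q=924
fundamental: x₁=19601, y₁=924  (since 384199201 − 450·853776 = 1)
(x_2, y_2) = (19601·19601 + 450·924·924, 19601·924 + 924·19601) = (768398401, 36222648)
(x_3, y_3) = (19601·768398401 + 450·924·36222648, 19601·36222648 + 924·768398401) = (30122754096401, 1420000245972)
(x_4, y_4) = (19601·30122754096401 + 450·924·1420000245972, 19601·1420000245972 + 924·30122754096401) = (1180872205318713601, 55666849606371696)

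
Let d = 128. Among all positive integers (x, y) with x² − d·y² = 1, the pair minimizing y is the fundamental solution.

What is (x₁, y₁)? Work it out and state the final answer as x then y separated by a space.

[11; 3,5,3,22] for √128; ℓ=4 ⇒ convergent index 3
step 0: (11, 1)  from 11·(1,0) + (0,1)
step 1: (34, 3)  from 3·(11,1) + (1,0)
step 2: (181, 16)  from 5·(34,3) + (11,1)
step 3: (577, 51)  from 3·(181,16) + (34,3)
fundamental: x₁=577, y₁=51  (since 332929 − 128·2601 = 1)

577 51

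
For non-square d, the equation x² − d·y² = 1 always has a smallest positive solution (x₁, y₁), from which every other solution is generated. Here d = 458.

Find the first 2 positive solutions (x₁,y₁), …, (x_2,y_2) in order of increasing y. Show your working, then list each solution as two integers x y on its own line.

[21; 2,2,42] for √458; ℓ=3 ⇒ convergent index 5
step 0: (21, 1)  from 21·(1,0) + (0,1)
step 1: (43, 2)  from 2·(21,1) + (1,0)
…
step 3: (4537, 212)  from 42·(107,5) + (43,2)
step 4: (9181, 429)  from 2·(4537,212) + (107,5)
step 5: (22899, 1070)  from 2·(9181,429) + (4537,212)
→ (22899, 1070).  Check: 22899²=524364201, 458·1070²=524364200, difference 1.
(x_2, y_2) = (22899·22899 + 458·1070·1070, 22899·1070 + 1070·22899) = (1048728401, 49003860)

22899 1070
1048728401 49003860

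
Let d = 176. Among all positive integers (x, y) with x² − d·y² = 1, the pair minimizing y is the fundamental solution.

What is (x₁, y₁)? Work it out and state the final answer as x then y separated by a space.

[13; 3,1,3,26] for √176; ℓ=4 ⇒ convergent index 3
i=0: a=13 ⇒ p=13, q=1
…
i=2: a=1 ⇒ p=53, q=4
i=3: a=3 ⇒ p=199, q=15
fundamental: x₁=199, y₁=15  (since 39601 − 176·225 = 1)

199 15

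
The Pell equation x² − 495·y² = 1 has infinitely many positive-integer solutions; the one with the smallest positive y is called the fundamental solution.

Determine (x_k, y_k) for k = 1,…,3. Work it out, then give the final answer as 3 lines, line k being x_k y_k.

[22; 4,44] for √495; ℓ=2 ⇒ convergent index 1
i=0: a=22 ⇒ p=22, q=1
i=1: a=4 ⇒ p=89, q=4
→ (89, 4).  Check: 89²=7921, 495·4²=7920, difference 1.
(x_2, y_2) = (89·89 + 495·4·4, 89·4 + 4·89) = (15841, 712)
(x_3, y_3) = (89·15841 + 495·4·712, 89·712 + 4·15841) = (2819609, 126732)

89 4
15841 712
2819609 126732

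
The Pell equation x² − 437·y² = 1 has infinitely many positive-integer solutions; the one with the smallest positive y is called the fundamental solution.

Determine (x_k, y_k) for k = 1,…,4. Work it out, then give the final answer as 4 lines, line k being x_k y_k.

4599 220
42301601 2023560
389090121399 18612704660
3578850894326401 171199655439120

[20; 1,9,2,9,1,40] for √437; ℓ=6 ⇒ convergent index 5
a_0=20:  p_0=20·1+0=20,  q_0=20·0+1=1
a_1=1:  p_1=1·20+1=21,  q_1=1·1+0=1
…
a_4=9:  p_4=9·439+209=4160,  q_4=9·21+10=199
a_5=1:  p_5=1·4160+439=4599,  q_5=1·199+21=220
fundamental: x₁=4599, y₁=220  (since 21150801 − 437·48400 = 1)
n=2: (4599,220)∘(4599,220) = (4599·4599+437·220·220, 4599·220+220·4599) = (42301601,2023560)
n=3: (42301601,2023560)∘(4599,220) = (4599·42301601+437·220·2023560, 4599·2023560+220·42301601) = (389090121399,18612704660)
n=4: (389090121399,18612704660)∘(4599,220) = (4599·389090121399+437·220·18612704660, 4599·18612704660+220·389090121399) = (3578850894326401,171199655439120)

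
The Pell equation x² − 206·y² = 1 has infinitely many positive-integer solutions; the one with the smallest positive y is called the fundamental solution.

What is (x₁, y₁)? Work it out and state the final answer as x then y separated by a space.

√206 = [14; 2,1,5,14,5,1,2,28, …], period ℓ=8 (even) → k=7
i=0: a=14 ⇒ p=14, q=1
i=1: a=2 ⇒ p=29, q=2
…
i=3: a=5 ⇒ p=244, q=17
…
i=6: a=1 ⇒ p=20998, q=1463
i=7: a=2 ⇒ p=59535, q=4148
(x₁, y₁) = (59535, 4148);  59535² − 206·4148² = 1 ✓

59535 4148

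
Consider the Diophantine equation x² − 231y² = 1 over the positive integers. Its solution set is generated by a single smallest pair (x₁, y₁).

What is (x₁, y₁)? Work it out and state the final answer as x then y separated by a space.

76 5

d=231: √d = [15; 5,30] (ℓ=2, even), read p_1/q_1
k=0  a_k=15  p_k/q_k = 15/1
k=1  a_k=5  p_k/q_k = 76/5
→ (76, 5).  Check: 76²=5776, 231·5²=5775, difference 1.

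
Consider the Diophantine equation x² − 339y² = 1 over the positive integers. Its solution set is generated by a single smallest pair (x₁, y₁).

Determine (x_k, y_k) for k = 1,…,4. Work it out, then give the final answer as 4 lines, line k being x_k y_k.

d=339: √d = [18; 2,2,2,1,17,1,2,2,2,36] (ℓ=10, even), read p_9/q_9
i=0: a=18 ⇒ p=18, q=1
i=1: a=2 ⇒ p=37, q=2
…
i=3: a=2 ⇒ p=221, q=12
i=4: a=1 ⇒ p=313, q=17
i=5: a=17 ⇒ p=5542, q=301
i=6: a=1 ⇒ p=5855, q=318
i=7: a=2 ⇒ p=17252, q=937
i=8: a=2 ⇒ p=40359, q=2192
i=9: a=2 ⇒ p=97970, q=5321
→ (97970, 5321).  Check: 97970²=9598120900, 339·5321²=9598120899, difference 1.
(x_2, y_2) = (97970·97970 + 339·5321·5321, 97970·5321 + 5321·97970) = (19196241799, 1042596740)
(x_3, y_3) = (97970·19196241799 + 339·5321·1042596740, 97970·1042596740 + 5321·19196241799) = (3761311617998090, 204286405230279)
(x_4, y_4) = (97970·3761311617998090 + 339·5321·204286405230279, 97970·204286405230279 + 5321·3761311617998090) = (736991398411349512801, 40027878239778270520)

97970 5321
19196241799 1042596740
3761311617998090 204286405230279
736991398411349512801 40027878239778270520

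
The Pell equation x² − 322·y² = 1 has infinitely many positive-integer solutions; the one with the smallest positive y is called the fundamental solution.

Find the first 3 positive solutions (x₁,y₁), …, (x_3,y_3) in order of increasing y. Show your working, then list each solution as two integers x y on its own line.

323 18
208657 11628
134792099 7511670

√322 → a₀=17, period (1,16,1,34); ℓ=4 even so k=3
step 0: (17, 1)  from 17·(1,0) + (0,1)
step 1: (18, 1)  from 1·(17,1) + (1,0)
step 2: (305, 17)  from 16·(18,1) + (17,1)
step 3: (323, 18)  from 1·(305,17) + (18,1)
(x₁, y₁) = (323, 18);  323² − 322·18² = 1 ✓
(323+18√322)^2 = 208657 + 11628√322
(323+18√322)^3 = 134792099 + 7511670√322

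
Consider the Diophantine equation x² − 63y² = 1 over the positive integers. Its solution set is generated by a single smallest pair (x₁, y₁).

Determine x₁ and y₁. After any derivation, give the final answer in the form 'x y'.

8 1

√63 → a₀=7, period (1,14); ℓ=2 even so k=1
step 0: (7, 1)  from 7·(1,0) + (0,1)
step 1: (8, 1)  from 1·(7,1) + (1,0)
fundamental: x₁=8, y₁=1  (since 64 − 63·1 = 1)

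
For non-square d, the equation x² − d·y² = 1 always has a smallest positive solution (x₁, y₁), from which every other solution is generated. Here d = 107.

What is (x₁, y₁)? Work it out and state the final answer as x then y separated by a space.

962 93

[10; 2,1,9,1,2,20] for √107; ℓ=6 ⇒ convergent index 5
step 0: (10, 1)  from 10·(1,0) + (0,1)
…
step 2: (31, 3)  from 1·(21,2) + (10,1)
step 3: (300, 29)  from 9·(31,3) + (21,2)
step 4: (331, 32)  from 1·(300,29) + (31,3)
step 5: (962, 93)  from 2·(331,32) + (300,29)
(x₁, y₁) = (962, 93);  962² − 107·93² = 1 ✓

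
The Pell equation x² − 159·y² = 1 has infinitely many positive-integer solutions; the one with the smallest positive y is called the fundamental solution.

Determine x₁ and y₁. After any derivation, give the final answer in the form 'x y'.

1324 105

√159 → a₀=12, period (1,1,1,1,3,1,1,1,1,24); ℓ=10 even so k=9
i=0: a=12 ⇒ p=12, q=1
i=1: a=1 ⇒ p=13, q=1
i=2: a=1 ⇒ p=25, q=2
…
i=7: a=1 ⇒ p=517, q=41
i=8: a=1 ⇒ p=807, q=64
i=9: a=1 ⇒ p=1324, q=105
→ (1324, 105).  Check: 1324²=1752976, 159·105²=1752975, difference 1.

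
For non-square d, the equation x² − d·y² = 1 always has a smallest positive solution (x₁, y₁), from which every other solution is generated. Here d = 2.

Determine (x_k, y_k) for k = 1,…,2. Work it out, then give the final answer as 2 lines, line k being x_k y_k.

3 2
17 12

√2 → a₀=1, period (2); ℓ=1 odd so k=1
k=0  a_k=1  p_k/q_k = 1/1
k=1  a_k=2  p_k/q_k = 3/2
→ (3, 2).  Check: 3²=9, 2·2²=8, difference 1.
n=2: (3,2)∘(3,2) = (3·3+2·2·2, 3·2+2·3) = (17,12)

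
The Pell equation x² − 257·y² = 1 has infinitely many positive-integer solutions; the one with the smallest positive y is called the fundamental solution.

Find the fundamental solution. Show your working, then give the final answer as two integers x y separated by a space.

513 32

d=257: √d = [16; 32] (ℓ=1, odd), read p_1/q_1
a_0=16:  p_0=16·1+0=16,  q_0=16·0+1=1
a_1=32:  p_1=32·16+1=513,  q_1=32·1+0=32
(x₁, y₁) = (513, 32);  513² − 257·32² = 1 ✓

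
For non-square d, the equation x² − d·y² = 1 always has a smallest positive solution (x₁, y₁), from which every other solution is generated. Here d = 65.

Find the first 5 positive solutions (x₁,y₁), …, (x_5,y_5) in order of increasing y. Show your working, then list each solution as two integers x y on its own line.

129 16
33281 4128
8586369 1065008
2215249921 274767936
571525893249 70889062480

√65 = [8; 16, …], period ℓ=1 (odd) → k=1
step 0: (8, 1)  from 8·(1,0) + (0,1)
step 1: (129, 16)  from 16·(8,1) + (1,0)
(x₁, y₁) = (129, 16);  129² − 65·16² = 1 ✓
n=2: (129,16)∘(129,16) = (129·129+65·16·16, 129·16+16·129) = (33281,4128)
n=3: (33281,4128)∘(129,16) = (129·33281+65·16·4128, 129·4128+16·33281) = (8586369,1065008)
n=4: (8586369,1065008)∘(129,16) = (129·8586369+65·16·1065008, 129·1065008+16·8586369) = (2215249921,274767936)
n=5: (2215249921,274767936)∘(129,16) = (129·2215249921+65·16·274767936, 129·274767936+16·2215249921) = (571525893249,70889062480)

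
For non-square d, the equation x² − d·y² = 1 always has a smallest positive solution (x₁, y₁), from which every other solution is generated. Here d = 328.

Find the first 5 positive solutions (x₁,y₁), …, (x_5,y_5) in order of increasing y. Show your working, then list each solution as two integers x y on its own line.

√328 = [18; 9,36, …], period ℓ=2 (even) → k=1
k=0  a_k=18  p_k/q_k = 18/1
k=1  a_k=9  p_k/q_k = 163/9
(x₁, y₁) = (163, 9);  163² − 328·9² = 1 ✓
n=2: (163,9)∘(163,9) = (163·163+328·9·9, 163·9+9·163) = (53137,2934)
n=3: (53137,2934)∘(163,9) = (163·53137+328·9·2934, 163·2934+9·53137) = (17322499,956475)
n=4: (17322499,956475)∘(163,9) = (163·17322499+328·9·956475, 163·956475+9·17322499) = (5647081537,311807916)
n=5: (5647081537,311807916)∘(163,9) = (163·5647081537+328·9·311807916, 163·311807916+9·5647081537) = (1840931258563,101648424141)

163 9
53137 2934
17322499 956475
5647081537 311807916
1840931258563 101648424141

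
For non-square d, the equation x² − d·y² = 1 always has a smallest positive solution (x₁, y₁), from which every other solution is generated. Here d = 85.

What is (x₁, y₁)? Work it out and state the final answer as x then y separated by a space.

285769 30996

√85 = [9; 4,1,1,4,18, …], period ℓ=5 (odd) → k=9
i=0: a=9 ⇒ p=9, q=1
…
i=2: a=1 ⇒ p=46, q=5
i=3: a=1 ⇒ p=83, q=9
…
i=6: a=4 ⇒ p=27926, q=3029
i=7: a=1 ⇒ p=34813, q=3776
i=8: a=1 ⇒ p=62739, q=6805
i=9: a=4 ⇒ p=285769, q=30996
(x₁, y₁) = (285769, 30996);  285769² − 85·30996² = 1 ✓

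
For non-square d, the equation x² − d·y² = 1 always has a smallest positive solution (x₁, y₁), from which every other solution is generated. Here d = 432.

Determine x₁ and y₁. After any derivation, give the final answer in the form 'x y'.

√432 = [20; 1,3,1,1,1,3,1,40, …], period ℓ=8 (even) → k=7
i=0: a=20 ⇒ p=20, q=1
i=1: a=1 ⇒ p=21, q=1
i=2: a=3 ⇒ p=83, q=4
i=3: a=1 ⇒ p=104, q=5
i=4: a=1 ⇒ p=187, q=9
i=5: a=1 ⇒ p=291, q=14
i=6: a=3 ⇒ p=1060, q=51
i=7: a=1 ⇒ p=1351, q=65
(x₁, y₁) = (1351, 65);  1351² − 432·65² = 1 ✓

1351 65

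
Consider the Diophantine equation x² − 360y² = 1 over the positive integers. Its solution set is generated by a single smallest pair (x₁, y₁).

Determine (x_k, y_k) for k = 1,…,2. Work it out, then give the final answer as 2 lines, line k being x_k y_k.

d=360: √d = [18; 1,36] (ℓ=2, even), read p_1/q_1
k=0  a_k=18  p_k/q_k = 18/1
k=1  a_k=1  p_k/q_k = 19/1
→ (19, 1).  Check: 19²=361, 360·1²=360, difference 1.
(x_2, y_2) = (19·19 + 360·1·1, 19·1 + 1·19) = (721, 38)

19 1
721 38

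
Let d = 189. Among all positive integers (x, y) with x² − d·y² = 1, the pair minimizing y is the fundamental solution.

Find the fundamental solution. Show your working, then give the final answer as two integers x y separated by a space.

√189 → a₀=13, period (1,2,1,26); ℓ=4 even so k=3
i=0: a=13 ⇒ p=13, q=1
…
i=2: a=2 ⇒ p=41, q=3
i=3: a=1 ⇒ p=55, q=4
fundamental: x₁=55, y₁=4  (since 3025 − 189·16 = 1)

55 4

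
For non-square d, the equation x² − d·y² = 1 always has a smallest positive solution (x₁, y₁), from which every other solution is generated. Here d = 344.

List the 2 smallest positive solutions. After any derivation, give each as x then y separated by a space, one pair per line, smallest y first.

d=344: √d = [18; 1,1,4,1,3,1,4,1,1,36] (ℓ=10, even), read p_9/q_9
step 0: (18, 1)  from 18·(1,0) + (0,1)
…
step 5: (779, 42)  from 3·(204,11) + (167,9)
…
step 7: (4711, 254)  from 4·(983,53) + (779,42)
step 8: (5694, 307)  from 1·(4711,254) + (983,53)
step 9: (10405, 561)  from 1·(5694,307) + (4711,254)
→ (10405, 561).  Check: 10405²=108264025, 344·561²=108264024, difference 1.
k=2:  x_2 = 10405·10405+344·561·561 = 216528049,  y_2 = 10405·561+561·10405 = 11674410

10405 561
216528049 11674410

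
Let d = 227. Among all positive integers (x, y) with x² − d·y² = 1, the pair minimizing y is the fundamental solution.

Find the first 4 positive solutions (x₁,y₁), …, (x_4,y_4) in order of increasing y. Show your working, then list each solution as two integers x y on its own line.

[15; 15,30] for √227; ℓ=2 ⇒ convergent index 1
i=0: a=15 ⇒ p=15, q=1
i=1: a=15 ⇒ p=226, q=15
(x₁, y₁) = (226, 15);  226² − 227·15² = 1 ✓
k=2:  x_2 = 226·226+227·15·15 = 102151,  y_2 = 226·15+15·226 = 6780
k=3:  x_3 = 226·102151+227·15·6780 = 46172026,  y_3 = 226·6780+15·102151 = 3064545
k=4:  x_4 = 226·46172026+227·15·3064545 = 20869653601,  y_4 = 226·3064545+15·46172026 = 1385167560

226 15
102151 6780
46172026 3064545
20869653601 1385167560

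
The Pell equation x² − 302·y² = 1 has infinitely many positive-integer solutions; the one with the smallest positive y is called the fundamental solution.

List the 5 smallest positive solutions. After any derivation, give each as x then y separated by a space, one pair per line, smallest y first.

4276623 246092
36579008568257 2104885414632
312869258720405635599 18003602753159249380
2676047735673238042056036097 153989243234046232237072848
22888894590955867721004902116885263 1317107878734614996094061229615228

d=302: √d = [17; 2,1,1,1,4,…,1,2,34] (ℓ=16, even), read p_15/q_15
a_0=17:  p_0=17·1+0=17,  q_0=17·0+1=1
…
a_3=1:  p_3=1·52+35=87,  q_3=1·3+2=5
a_4=1:  p_4=1·87+52=139,  q_4=1·5+3=8
a_5=4:  p_5=4·139+87=643,  q_5=4·8+5=37
…
a_7=1:  p_7=1·1425+643=2068,  q_7=1·82+37=119
a_8=16:  p_8=16·2068+1425=34513,  q_8=16·119+82=1986
a_9=1:  p_9=1·34513+2068=36581,  q_9=1·1986+119=2105
…
a_14=1:  p_14=1·1042237+574956=1617193,  q_14=1·59974+33085=93059
a_15=2:  p_15=2·1617193+1042237=4276623,  q_15=2·93059+59974=246092
(x₁, y₁) = (4276623, 246092);  4276623² − 302·246092² = 1 ✓
(x_2, y_2) = (4276623·4276623 + 302·246092·246092, 4276623·246092 + 246092·4276623) = (36579008568257, 2104885414632)
(x_3, y_3) = (4276623·36579008568257 + 302·246092·2104885414632, 4276623·2104885414632 + 246092·36579008568257) = (312869258720405635599, 18003602753159249380)
(x_4, y_4) = (4276623·312869258720405635599 + 302·246092·18003602753159249380, 4276623·18003602753159249380 + 246092·312869258720405635599) = (2676047735673238042056036097, 153989243234046232237072848)
(x_5, y_5) = (4276623·2676047735673238042056036097 + 302·246092·153989243234046232237072848, 4276623·153989243234046232237072848 + 246092·2676047735673238042056036097) = (22888894590955867721004902116885263, 1317107878734614996094061229615228)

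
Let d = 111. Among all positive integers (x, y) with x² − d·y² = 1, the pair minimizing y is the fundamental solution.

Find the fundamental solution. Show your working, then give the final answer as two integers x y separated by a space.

295 28

√111 = [10; 1,1,6,1,1,20, …], period ℓ=6 (even) → k=5
k=0  a_k=10  p_k/q_k = 10/1
k=1  a_k=1  p_k/q_k = 11/1
k=2  a_k=1  p_k/q_k = 21/2
…
k=4  a_k=1  p_k/q_k = 158/15
k=5  a_k=1  p_k/q_k = 295/28
→ (295, 28).  Check: 295²=87025, 111·28²=87024, difference 1.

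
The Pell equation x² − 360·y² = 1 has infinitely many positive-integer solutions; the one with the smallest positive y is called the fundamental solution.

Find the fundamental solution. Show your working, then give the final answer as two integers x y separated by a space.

√360 = [18; 1,36, …], period ℓ=2 (even) → k=1
step 0: (18, 1)  from 18·(1,0) + (0,1)
step 1: (19, 1)  from 1·(18,1) + (1,0)
fundamental: x₁=19, y₁=1  (since 361 − 360·1 = 1)

19 1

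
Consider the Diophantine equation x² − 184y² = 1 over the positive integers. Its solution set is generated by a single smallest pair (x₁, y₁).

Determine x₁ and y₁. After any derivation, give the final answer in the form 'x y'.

24335 1794

√184 = [13; 1,1,3,2,1,2,1,2,3,1,1,26, …], period ℓ=12 (even) → k=11
step 0: (13, 1)  from 13·(1,0) + (0,1)
…
step 4: (217, 16)  from 2·(95,7) + (27,2)
…
step 6: (841, 62)  from 2·(312,23) + (217,16)
…
step 9: (10594, 781)  from 3·(3147,232) + (1153,85)
step 10: (13741, 1013)  from 1·(10594,781) + (3147,232)
step 11: (24335, 1794)  from 1·(13741,1013) + (10594,781)
(x₁, y₁) = (24335, 1794);  24335² − 184·1794² = 1 ✓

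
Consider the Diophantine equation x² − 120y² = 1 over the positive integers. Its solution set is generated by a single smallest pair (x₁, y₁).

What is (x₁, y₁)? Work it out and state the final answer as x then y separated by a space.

11 1

√120 = [10; 1,20, …], period ℓ=2 (even) → k=1
k=0  a_k=10  p_k/q_k = 10/1
k=1  a_k=1  p_k/q_k = 11/1
→ (11, 1).  Check: 11²=121, 120·1²=120, difference 1.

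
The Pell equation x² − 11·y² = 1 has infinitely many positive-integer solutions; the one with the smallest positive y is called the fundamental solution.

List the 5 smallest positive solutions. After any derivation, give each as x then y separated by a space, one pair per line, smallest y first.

10 3
199 60
3970 1197
79201 23880
1580050 476403

d=11: √d = [3; 3,6] (ℓ=2, even), read p_1/q_1
i=0: a=3 ⇒ p=3, q=1
i=1: a=3 ⇒ p=10, q=3
(x₁, y₁) = (10, 3);  10² − 11·3² = 1 ✓
(x_2, y_2) = (10·10 + 11·3·3, 10·3 + 3·10) = (199, 60)
(x_3, y_3) = (10·199 + 11·3·60, 10·60 + 3·199) = (3970, 1197)
(x_4, y_4) = (10·3970 + 11·3·1197, 10·1197 + 3·3970) = (79201, 23880)
(x_5, y_5) = (10·79201 + 11·3·23880, 10·23880 + 3·79201) = (1580050, 476403)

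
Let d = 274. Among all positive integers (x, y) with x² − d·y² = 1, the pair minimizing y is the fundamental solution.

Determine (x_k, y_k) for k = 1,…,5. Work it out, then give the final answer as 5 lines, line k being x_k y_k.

3959299 239190
31352097142801 1894049455620
248264653730785753699 14998216231173381570
1965907990503261255572251201 118764845051735182903983240
15567235081782895307198186429982499 940451064496965117656884702915950

[16; 1,1,4,4,1,1,32] for √274; ℓ=7 ⇒ convergent index 13
step 0: (16, 1)  from 16·(1,0) + (0,1)
step 1: (17, 1)  from 1·(16,1) + (1,0)
step 2: (33, 2)  from 1·(17,1) + (16,1)
…
step 4: (629, 38)  from 4·(149,9) + (33,2)
step 5: (778, 47)  from 1·(629,38) + (149,9)
step 6: (1407, 85)  from 1·(778,47) + (629,38)
step 7: (45802, 2767)  from 32·(1407,85) + (778,47)
…
step 12: (2189276, 132259)  from 1·(1770023,106931) + (419253,25328)
step 13: (3959299, 239190)  from 1·(2189276,132259) + (1770023,106931)
(x₁, y₁) = (3959299, 239190);  3959299² − 274·239190² = 1 ✓
(x_2, y_2) = (3959299·3959299 + 274·239190·239190, 3959299·239190 + 239190·3959299) = (31352097142801, 1894049455620)
(x_3, y_3) = (3959299·31352097142801 + 274·239190·1894049455620, 3959299·1894049455620 + 239190·31352097142801) = (248264653730785753699, 14998216231173381570)
(x_4, y_4) = (3959299·248264653730785753699 + 274·239190·14998216231173381570, 3959299·14998216231173381570 + 239190·248264653730785753699) = (1965907990503261255572251201, 118764845051735182903983240)
(x_5, y_5) = (3959299·1965907990503261255572251201 + 274·239190·118764845051735182903983240, 3959299·118764845051735182903983240 + 239190·1965907990503261255572251201) = (15567235081782895307198186429982499, 940451064496965117656884702915950)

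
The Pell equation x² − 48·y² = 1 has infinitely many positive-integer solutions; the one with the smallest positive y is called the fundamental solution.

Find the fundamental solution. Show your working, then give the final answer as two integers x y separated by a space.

7 1

[6; 1,12] for √48; ℓ=2 ⇒ convergent index 1
i=0: a=6 ⇒ p=6, q=1
i=1: a=1 ⇒ p=7, q=1
→ (7, 1).  Check: 7²=49, 48·1²=48, difference 1.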